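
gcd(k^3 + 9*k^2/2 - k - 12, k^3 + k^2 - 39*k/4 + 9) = k^2 + 5*k/2 - 6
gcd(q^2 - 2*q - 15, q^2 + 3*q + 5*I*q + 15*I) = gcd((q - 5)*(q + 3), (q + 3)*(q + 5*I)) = q + 3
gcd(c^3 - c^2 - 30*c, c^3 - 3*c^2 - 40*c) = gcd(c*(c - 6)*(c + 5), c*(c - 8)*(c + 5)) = c^2 + 5*c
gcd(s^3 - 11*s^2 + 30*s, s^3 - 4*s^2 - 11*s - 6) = s - 6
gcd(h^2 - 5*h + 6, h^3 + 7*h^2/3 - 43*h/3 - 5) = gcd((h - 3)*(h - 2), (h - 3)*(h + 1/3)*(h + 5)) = h - 3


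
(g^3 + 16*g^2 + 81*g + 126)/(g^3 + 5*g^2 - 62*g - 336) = (g + 3)/(g - 8)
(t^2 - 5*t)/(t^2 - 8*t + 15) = t/(t - 3)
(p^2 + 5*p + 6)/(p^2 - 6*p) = (p^2 + 5*p + 6)/(p*(p - 6))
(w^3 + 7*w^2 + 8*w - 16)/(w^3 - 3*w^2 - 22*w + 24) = (w + 4)/(w - 6)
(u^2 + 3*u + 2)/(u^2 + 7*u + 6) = (u + 2)/(u + 6)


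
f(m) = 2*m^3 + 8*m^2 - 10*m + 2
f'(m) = 6*m^2 + 16*m - 10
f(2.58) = 63.80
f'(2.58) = 71.22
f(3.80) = 189.26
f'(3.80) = 137.44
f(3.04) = 101.72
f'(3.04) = 94.09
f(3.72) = 178.46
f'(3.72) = 132.55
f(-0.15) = 3.67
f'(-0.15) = -12.26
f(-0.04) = 2.41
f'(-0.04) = -10.63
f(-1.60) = 30.29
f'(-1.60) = -20.24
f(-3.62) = 48.16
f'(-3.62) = 10.71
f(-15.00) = -4798.00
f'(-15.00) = 1100.00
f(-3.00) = 50.00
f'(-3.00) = -4.00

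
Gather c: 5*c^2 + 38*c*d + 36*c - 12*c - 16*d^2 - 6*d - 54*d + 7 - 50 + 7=5*c^2 + c*(38*d + 24) - 16*d^2 - 60*d - 36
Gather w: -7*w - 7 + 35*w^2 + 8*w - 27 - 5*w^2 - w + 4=30*w^2 - 30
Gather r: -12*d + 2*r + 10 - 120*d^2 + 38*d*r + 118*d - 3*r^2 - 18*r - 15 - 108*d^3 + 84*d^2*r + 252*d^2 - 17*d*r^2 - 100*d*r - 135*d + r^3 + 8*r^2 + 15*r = -108*d^3 + 132*d^2 - 29*d + r^3 + r^2*(5 - 17*d) + r*(84*d^2 - 62*d - 1) - 5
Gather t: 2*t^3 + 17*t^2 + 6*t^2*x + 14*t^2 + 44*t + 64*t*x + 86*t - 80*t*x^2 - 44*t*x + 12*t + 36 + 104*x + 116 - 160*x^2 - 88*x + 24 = 2*t^3 + t^2*(6*x + 31) + t*(-80*x^2 + 20*x + 142) - 160*x^2 + 16*x + 176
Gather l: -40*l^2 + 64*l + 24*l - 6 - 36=-40*l^2 + 88*l - 42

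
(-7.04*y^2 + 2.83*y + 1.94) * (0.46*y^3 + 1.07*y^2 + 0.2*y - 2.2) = -3.2384*y^5 - 6.231*y^4 + 2.5125*y^3 + 18.1298*y^2 - 5.838*y - 4.268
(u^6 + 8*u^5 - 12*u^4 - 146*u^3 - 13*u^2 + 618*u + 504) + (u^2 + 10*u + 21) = u^6 + 8*u^5 - 12*u^4 - 146*u^3 - 12*u^2 + 628*u + 525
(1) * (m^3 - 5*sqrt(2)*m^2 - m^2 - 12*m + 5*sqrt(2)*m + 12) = m^3 - 5*sqrt(2)*m^2 - m^2 - 12*m + 5*sqrt(2)*m + 12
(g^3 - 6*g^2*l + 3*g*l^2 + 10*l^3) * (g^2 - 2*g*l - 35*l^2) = g^5 - 8*g^4*l - 20*g^3*l^2 + 214*g^2*l^3 - 125*g*l^4 - 350*l^5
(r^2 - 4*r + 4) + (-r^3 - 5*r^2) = -r^3 - 4*r^2 - 4*r + 4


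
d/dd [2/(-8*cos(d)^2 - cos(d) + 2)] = -2*(16*cos(d) + 1)*sin(d)/(8*cos(d)^2 + cos(d) - 2)^2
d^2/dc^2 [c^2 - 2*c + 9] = 2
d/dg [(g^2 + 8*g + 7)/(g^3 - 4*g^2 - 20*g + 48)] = (-g^4 - 16*g^3 - 9*g^2 + 152*g + 524)/(g^6 - 8*g^5 - 24*g^4 + 256*g^3 + 16*g^2 - 1920*g + 2304)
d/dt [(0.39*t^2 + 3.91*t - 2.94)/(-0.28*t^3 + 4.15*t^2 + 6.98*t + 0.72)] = (0.1092*t^4 + 2.1896*t^3 - 15.9739*t^2 + 24.9636*t + 23.3364)/(0.0784*t^6 - 2.324*t^5 + 13.3137*t^4 + 57.5308*t^3 + 54.6964*t^2 + 10.0512*t + 0.5184)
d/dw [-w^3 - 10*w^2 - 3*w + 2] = -3*w^2 - 20*w - 3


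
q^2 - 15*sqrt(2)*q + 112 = (q - 8*sqrt(2))*(q - 7*sqrt(2))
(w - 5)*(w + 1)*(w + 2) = w^3 - 2*w^2 - 13*w - 10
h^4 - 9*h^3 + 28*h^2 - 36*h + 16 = (h - 4)*(h - 2)^2*(h - 1)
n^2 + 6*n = n*(n + 6)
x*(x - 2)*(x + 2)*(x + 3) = x^4 + 3*x^3 - 4*x^2 - 12*x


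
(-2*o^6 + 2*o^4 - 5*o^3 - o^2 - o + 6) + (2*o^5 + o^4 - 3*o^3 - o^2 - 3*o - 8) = -2*o^6 + 2*o^5 + 3*o^4 - 8*o^3 - 2*o^2 - 4*o - 2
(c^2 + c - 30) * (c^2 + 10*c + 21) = c^4 + 11*c^3 + c^2 - 279*c - 630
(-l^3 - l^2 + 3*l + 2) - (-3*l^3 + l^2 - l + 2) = 2*l^3 - 2*l^2 + 4*l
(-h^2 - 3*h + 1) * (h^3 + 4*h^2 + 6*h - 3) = -h^5 - 7*h^4 - 17*h^3 - 11*h^2 + 15*h - 3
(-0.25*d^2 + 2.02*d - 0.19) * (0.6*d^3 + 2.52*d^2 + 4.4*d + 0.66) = -0.15*d^5 + 0.582*d^4 + 3.8764*d^3 + 8.2442*d^2 + 0.4972*d - 0.1254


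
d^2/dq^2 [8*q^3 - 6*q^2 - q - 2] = 48*q - 12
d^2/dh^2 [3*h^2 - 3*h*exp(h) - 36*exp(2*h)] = -3*h*exp(h) - 144*exp(2*h) - 6*exp(h) + 6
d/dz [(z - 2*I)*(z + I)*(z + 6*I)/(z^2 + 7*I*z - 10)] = (z^4 + 14*I*z^3 - 73*z^2 - 124*I*z + 4)/(z^4 + 14*I*z^3 - 69*z^2 - 140*I*z + 100)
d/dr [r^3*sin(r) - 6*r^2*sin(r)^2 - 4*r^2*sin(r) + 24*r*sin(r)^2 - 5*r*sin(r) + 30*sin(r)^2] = r^3*cos(r) + 3*r^2*sin(r) - 6*r^2*sin(2*r) - 4*r^2*cos(r) - 12*r*sin(r)^2 - 8*r*sin(r) + 24*r*sin(2*r) - 5*r*cos(r) + 24*sin(r)^2 - 5*sin(r) + 30*sin(2*r)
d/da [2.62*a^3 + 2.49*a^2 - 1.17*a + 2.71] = 7.86*a^2 + 4.98*a - 1.17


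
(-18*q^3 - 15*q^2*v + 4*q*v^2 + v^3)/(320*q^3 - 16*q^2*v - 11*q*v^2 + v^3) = (-18*q^3 - 15*q^2*v + 4*q*v^2 + v^3)/(320*q^3 - 16*q^2*v - 11*q*v^2 + v^3)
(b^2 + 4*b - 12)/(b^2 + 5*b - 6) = (b - 2)/(b - 1)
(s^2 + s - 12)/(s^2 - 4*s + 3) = (s + 4)/(s - 1)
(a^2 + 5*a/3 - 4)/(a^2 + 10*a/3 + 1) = (3*a - 4)/(3*a + 1)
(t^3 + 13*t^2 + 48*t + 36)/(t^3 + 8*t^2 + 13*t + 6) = (t + 6)/(t + 1)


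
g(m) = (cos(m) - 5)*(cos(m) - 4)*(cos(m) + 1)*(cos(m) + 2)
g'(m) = -(cos(m) - 5)*(cos(m) - 4)*(cos(m) + 1)*sin(m) - (cos(m) - 5)*(cos(m) - 4)*(cos(m) + 2)*sin(m) - (cos(m) - 5)*(cos(m) + 1)*(cos(m) + 2)*sin(m) - (cos(m) - 4)*(cos(m) + 1)*(cos(m) + 2)*sin(m) = 2*(-2*cos(m)^3 + 9*cos(m)^2 + 5*cos(m) - 21)*sin(m)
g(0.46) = 69.95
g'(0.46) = -9.53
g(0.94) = 61.92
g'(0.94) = -24.76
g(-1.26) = 52.21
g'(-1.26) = 35.58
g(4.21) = 19.34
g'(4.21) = 36.98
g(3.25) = 0.18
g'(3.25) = 3.27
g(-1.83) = 29.01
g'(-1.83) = 41.87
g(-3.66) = 4.25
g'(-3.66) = -17.09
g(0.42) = 70.31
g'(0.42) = -8.53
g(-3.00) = 0.30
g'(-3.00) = 4.29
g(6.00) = 71.26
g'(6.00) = 5.41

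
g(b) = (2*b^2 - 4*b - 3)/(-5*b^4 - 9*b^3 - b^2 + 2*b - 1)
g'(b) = (4*b - 4)/(-5*b^4 - 9*b^3 - b^2 + 2*b - 1) + (2*b^2 - 4*b - 3)*(20*b^3 + 27*b^2 + 2*b - 2)/(-5*b^4 - 9*b^3 - b^2 + 2*b - 1)^2 = (20*b^5 - 42*b^4 - 132*b^3 - 81*b^2 - 10*b + 10)/(25*b^8 + 90*b^7 + 91*b^6 - 2*b^5 - 25*b^4 + 14*b^3 + 6*b^2 - 4*b + 1)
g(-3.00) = -0.15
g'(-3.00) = -0.17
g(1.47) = 0.09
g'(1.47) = -0.24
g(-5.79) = -0.02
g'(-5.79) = -0.01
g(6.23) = -0.01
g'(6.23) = 0.00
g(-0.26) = 1.26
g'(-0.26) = 4.38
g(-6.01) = -0.02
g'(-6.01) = -0.01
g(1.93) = 0.02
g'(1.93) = -0.07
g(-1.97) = -0.83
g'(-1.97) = -2.14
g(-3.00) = -0.15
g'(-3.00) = -0.17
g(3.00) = 0.00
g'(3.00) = -0.00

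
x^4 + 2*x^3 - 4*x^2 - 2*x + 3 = (x - 1)^2*(x + 1)*(x + 3)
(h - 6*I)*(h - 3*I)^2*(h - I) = h^4 - 13*I*h^3 - 57*h^2 + 99*I*h + 54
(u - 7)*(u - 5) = u^2 - 12*u + 35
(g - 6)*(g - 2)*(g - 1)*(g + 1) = g^4 - 8*g^3 + 11*g^2 + 8*g - 12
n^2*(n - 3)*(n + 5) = n^4 + 2*n^3 - 15*n^2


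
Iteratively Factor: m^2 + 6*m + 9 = (m + 3)*(m + 3)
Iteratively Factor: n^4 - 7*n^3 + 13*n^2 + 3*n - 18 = (n - 3)*(n^3 - 4*n^2 + n + 6) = (n - 3)*(n - 2)*(n^2 - 2*n - 3) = (n - 3)^2*(n - 2)*(n + 1)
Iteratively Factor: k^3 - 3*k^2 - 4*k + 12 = (k - 2)*(k^2 - k - 6) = (k - 3)*(k - 2)*(k + 2)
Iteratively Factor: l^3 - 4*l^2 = (l - 4)*(l^2) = l*(l - 4)*(l)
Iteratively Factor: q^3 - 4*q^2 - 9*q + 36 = (q + 3)*(q^2 - 7*q + 12) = (q - 3)*(q + 3)*(q - 4)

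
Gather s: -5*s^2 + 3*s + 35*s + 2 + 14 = -5*s^2 + 38*s + 16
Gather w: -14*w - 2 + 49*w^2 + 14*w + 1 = 49*w^2 - 1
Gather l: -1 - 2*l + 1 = -2*l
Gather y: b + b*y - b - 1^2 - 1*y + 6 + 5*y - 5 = y*(b + 4)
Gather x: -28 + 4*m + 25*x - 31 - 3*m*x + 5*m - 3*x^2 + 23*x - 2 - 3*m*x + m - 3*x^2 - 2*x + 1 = 10*m - 6*x^2 + x*(46 - 6*m) - 60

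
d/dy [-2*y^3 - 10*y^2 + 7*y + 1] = -6*y^2 - 20*y + 7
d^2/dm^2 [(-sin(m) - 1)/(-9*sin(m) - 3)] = 2*(-3*sin(m)^2 + sin(m) + 6)/(3*(3*sin(m) + 1)^3)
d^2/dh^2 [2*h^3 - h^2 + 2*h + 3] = 12*h - 2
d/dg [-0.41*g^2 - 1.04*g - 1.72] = -0.82*g - 1.04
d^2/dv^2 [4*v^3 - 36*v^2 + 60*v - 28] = 24*v - 72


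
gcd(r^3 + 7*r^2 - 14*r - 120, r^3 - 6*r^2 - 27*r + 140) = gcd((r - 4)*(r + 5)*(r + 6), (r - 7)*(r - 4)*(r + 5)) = r^2 + r - 20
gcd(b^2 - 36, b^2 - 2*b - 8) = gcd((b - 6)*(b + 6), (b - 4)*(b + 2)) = 1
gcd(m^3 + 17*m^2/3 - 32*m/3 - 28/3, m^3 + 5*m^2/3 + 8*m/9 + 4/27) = m + 2/3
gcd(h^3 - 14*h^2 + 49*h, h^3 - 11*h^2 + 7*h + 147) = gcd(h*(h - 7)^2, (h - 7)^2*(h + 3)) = h^2 - 14*h + 49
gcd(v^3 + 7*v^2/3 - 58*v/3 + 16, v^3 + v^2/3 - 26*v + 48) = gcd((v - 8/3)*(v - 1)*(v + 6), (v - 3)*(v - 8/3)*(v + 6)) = v^2 + 10*v/3 - 16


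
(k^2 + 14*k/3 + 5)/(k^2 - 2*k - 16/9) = 3*(3*k^2 + 14*k + 15)/(9*k^2 - 18*k - 16)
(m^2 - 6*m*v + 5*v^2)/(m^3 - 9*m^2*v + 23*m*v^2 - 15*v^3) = 1/(m - 3*v)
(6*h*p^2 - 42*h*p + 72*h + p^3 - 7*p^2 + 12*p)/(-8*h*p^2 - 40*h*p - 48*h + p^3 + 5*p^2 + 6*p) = (-6*h*p^2 + 42*h*p - 72*h - p^3 + 7*p^2 - 12*p)/(8*h*p^2 + 40*h*p + 48*h - p^3 - 5*p^2 - 6*p)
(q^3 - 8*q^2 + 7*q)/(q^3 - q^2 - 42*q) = (q - 1)/(q + 6)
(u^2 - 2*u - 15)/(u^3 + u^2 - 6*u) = (u - 5)/(u*(u - 2))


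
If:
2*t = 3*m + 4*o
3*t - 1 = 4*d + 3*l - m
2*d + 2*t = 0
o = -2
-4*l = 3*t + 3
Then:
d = 47/119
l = -54/119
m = 286/119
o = -2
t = -47/119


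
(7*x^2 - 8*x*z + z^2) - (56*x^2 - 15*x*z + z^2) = -49*x^2 + 7*x*z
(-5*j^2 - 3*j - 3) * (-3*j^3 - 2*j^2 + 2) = 15*j^5 + 19*j^4 + 15*j^3 - 4*j^2 - 6*j - 6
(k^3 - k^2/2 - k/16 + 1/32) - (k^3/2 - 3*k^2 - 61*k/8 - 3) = k^3/2 + 5*k^2/2 + 121*k/16 + 97/32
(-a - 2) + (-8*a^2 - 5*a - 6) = -8*a^2 - 6*a - 8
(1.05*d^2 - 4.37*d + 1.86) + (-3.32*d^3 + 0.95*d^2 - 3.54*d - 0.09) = -3.32*d^3 + 2.0*d^2 - 7.91*d + 1.77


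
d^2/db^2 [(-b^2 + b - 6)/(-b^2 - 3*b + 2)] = 8*(-b^3 + 6*b^2 + 12*b + 16)/(b^6 + 9*b^5 + 21*b^4 - 9*b^3 - 42*b^2 + 36*b - 8)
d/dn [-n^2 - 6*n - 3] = -2*n - 6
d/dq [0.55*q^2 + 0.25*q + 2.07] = 1.1*q + 0.25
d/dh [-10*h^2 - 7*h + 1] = -20*h - 7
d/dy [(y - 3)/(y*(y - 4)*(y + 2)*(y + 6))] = (-3*y^4 + 4*y^3 + 56*y^2 - 120*y - 144)/(y^2*(y^6 + 8*y^5 - 24*y^4 - 256*y^3 + 16*y^2 + 1920*y + 2304))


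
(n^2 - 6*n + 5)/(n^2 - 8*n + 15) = (n - 1)/(n - 3)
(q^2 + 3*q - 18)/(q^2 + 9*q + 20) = (q^2 + 3*q - 18)/(q^2 + 9*q + 20)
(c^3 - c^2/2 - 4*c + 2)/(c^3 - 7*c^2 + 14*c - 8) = (c^2 + 3*c/2 - 1)/(c^2 - 5*c + 4)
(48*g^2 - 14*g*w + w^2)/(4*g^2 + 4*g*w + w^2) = (48*g^2 - 14*g*w + w^2)/(4*g^2 + 4*g*w + w^2)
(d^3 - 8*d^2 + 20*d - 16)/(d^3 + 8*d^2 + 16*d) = (d^3 - 8*d^2 + 20*d - 16)/(d*(d^2 + 8*d + 16))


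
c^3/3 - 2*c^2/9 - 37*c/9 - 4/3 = (c/3 + 1)*(c - 4)*(c + 1/3)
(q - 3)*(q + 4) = q^2 + q - 12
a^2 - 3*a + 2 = (a - 2)*(a - 1)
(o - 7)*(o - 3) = o^2 - 10*o + 21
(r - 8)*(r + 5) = r^2 - 3*r - 40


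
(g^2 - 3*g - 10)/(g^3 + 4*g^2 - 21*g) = (g^2 - 3*g - 10)/(g*(g^2 + 4*g - 21))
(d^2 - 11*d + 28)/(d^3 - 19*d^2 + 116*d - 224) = 1/(d - 8)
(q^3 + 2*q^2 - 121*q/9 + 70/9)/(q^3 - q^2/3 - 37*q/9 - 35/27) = 3*(3*q^2 + 13*q - 10)/(9*q^2 + 18*q + 5)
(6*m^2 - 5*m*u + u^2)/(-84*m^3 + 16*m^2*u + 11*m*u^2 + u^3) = (-3*m + u)/(42*m^2 + 13*m*u + u^2)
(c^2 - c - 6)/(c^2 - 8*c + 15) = (c + 2)/(c - 5)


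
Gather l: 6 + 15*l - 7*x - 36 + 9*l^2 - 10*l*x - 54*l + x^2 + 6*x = 9*l^2 + l*(-10*x - 39) + x^2 - x - 30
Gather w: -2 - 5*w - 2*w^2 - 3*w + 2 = -2*w^2 - 8*w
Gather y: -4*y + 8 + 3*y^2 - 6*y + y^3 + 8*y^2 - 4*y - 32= y^3 + 11*y^2 - 14*y - 24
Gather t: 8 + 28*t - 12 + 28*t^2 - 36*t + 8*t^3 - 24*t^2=8*t^3 + 4*t^2 - 8*t - 4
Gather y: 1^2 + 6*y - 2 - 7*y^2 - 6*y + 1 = -7*y^2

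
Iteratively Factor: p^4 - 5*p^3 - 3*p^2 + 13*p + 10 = (p - 5)*(p^3 - 3*p - 2) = (p - 5)*(p + 1)*(p^2 - p - 2) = (p - 5)*(p + 1)^2*(p - 2)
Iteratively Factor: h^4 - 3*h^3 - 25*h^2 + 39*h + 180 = (h + 3)*(h^3 - 6*h^2 - 7*h + 60) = (h - 4)*(h + 3)*(h^2 - 2*h - 15) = (h - 4)*(h + 3)^2*(h - 5)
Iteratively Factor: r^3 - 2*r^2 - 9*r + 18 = (r - 3)*(r^2 + r - 6) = (r - 3)*(r - 2)*(r + 3)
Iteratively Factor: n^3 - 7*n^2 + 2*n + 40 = (n + 2)*(n^2 - 9*n + 20) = (n - 4)*(n + 2)*(n - 5)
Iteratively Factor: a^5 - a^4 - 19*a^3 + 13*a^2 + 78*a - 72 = (a + 3)*(a^4 - 4*a^3 - 7*a^2 + 34*a - 24) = (a + 3)^2*(a^3 - 7*a^2 + 14*a - 8) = (a - 2)*(a + 3)^2*(a^2 - 5*a + 4) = (a - 2)*(a - 1)*(a + 3)^2*(a - 4)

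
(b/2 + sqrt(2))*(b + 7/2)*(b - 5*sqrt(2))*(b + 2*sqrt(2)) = b^4/2 - sqrt(2)*b^3/2 + 7*b^3/4 - 16*b^2 - 7*sqrt(2)*b^2/4 - 56*b - 20*sqrt(2)*b - 70*sqrt(2)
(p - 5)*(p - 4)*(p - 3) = p^3 - 12*p^2 + 47*p - 60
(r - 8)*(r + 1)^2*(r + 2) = r^4 - 4*r^3 - 27*r^2 - 38*r - 16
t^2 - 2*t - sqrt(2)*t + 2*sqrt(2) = (t - 2)*(t - sqrt(2))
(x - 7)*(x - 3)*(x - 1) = x^3 - 11*x^2 + 31*x - 21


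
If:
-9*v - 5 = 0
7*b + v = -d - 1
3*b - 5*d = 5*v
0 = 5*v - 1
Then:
No Solution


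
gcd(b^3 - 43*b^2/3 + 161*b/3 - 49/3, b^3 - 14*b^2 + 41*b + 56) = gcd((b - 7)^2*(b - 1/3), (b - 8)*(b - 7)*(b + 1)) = b - 7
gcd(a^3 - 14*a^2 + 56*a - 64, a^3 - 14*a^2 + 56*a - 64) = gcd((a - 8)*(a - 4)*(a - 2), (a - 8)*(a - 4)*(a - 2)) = a^3 - 14*a^2 + 56*a - 64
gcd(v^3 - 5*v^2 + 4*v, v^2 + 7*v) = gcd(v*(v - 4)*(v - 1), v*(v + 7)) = v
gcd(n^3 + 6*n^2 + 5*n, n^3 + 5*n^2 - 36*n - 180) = n + 5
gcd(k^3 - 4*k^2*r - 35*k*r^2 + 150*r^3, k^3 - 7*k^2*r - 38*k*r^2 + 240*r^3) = -k^2 - k*r + 30*r^2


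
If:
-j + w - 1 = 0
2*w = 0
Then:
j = -1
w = 0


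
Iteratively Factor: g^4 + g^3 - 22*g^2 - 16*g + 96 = (g + 3)*(g^3 - 2*g^2 - 16*g + 32) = (g - 4)*(g + 3)*(g^2 + 2*g - 8) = (g - 4)*(g - 2)*(g + 3)*(g + 4)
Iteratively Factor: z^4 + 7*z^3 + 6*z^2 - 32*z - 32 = (z + 1)*(z^3 + 6*z^2 - 32) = (z + 1)*(z + 4)*(z^2 + 2*z - 8) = (z + 1)*(z + 4)^2*(z - 2)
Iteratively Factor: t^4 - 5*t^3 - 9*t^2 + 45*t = (t + 3)*(t^3 - 8*t^2 + 15*t) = (t - 5)*(t + 3)*(t^2 - 3*t) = (t - 5)*(t - 3)*(t + 3)*(t)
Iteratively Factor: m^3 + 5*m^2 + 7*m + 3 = (m + 1)*(m^2 + 4*m + 3) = (m + 1)^2*(m + 3)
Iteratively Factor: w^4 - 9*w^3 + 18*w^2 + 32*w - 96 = (w - 3)*(w^3 - 6*w^2 + 32) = (w - 4)*(w - 3)*(w^2 - 2*w - 8) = (w - 4)*(w - 3)*(w + 2)*(w - 4)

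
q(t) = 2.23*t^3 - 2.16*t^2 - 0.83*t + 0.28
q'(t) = 6.69*t^2 - 4.32*t - 0.83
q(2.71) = 26.55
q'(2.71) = 36.59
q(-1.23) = -6.12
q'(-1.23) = 14.60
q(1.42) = 1.13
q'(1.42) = 6.53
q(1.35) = 0.71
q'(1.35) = 5.53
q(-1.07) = -4.04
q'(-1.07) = 11.45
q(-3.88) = -159.27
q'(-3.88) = 116.65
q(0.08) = 0.20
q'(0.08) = -1.13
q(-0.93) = -2.61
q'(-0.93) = 8.97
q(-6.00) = -554.18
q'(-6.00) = 265.93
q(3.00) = 38.56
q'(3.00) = 46.42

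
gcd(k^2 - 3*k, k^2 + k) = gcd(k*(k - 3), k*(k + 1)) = k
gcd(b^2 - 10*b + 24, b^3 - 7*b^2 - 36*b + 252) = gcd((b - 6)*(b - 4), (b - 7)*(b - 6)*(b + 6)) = b - 6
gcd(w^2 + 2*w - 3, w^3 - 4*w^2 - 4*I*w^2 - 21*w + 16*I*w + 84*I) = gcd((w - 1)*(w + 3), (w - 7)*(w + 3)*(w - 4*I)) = w + 3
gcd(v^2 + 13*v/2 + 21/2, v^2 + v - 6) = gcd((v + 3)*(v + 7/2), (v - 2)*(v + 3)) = v + 3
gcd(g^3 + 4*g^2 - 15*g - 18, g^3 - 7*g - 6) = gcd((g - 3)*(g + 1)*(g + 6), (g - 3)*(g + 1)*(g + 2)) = g^2 - 2*g - 3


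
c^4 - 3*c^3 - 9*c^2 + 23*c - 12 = (c - 4)*(c - 1)^2*(c + 3)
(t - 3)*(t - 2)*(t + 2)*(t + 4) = t^4 + t^3 - 16*t^2 - 4*t + 48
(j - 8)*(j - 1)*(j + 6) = j^3 - 3*j^2 - 46*j + 48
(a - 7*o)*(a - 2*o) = a^2 - 9*a*o + 14*o^2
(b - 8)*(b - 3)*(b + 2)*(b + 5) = b^4 - 4*b^3 - 43*b^2 + 58*b + 240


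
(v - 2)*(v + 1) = v^2 - v - 2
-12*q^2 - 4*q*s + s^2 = (-6*q + s)*(2*q + s)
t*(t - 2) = t^2 - 2*t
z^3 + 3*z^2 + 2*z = z*(z + 1)*(z + 2)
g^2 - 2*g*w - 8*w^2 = (g - 4*w)*(g + 2*w)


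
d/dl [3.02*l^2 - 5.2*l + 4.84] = 6.04*l - 5.2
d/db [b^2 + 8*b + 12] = 2*b + 8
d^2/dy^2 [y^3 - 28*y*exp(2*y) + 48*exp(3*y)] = -112*y*exp(2*y) + 6*y + 432*exp(3*y) - 112*exp(2*y)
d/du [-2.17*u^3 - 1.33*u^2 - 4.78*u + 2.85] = -6.51*u^2 - 2.66*u - 4.78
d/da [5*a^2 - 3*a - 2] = 10*a - 3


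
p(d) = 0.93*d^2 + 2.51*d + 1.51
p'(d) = 1.86*d + 2.51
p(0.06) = 1.66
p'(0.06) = 2.62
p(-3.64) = 4.70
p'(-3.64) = -4.26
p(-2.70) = 1.51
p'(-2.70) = -2.51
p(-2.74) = 1.61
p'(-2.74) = -2.59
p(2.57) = 14.10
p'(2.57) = 7.29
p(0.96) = 4.78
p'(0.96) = 4.30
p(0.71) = 3.76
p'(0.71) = 3.83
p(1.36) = 6.64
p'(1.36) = 5.04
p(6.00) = 50.05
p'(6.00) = 13.67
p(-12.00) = 105.31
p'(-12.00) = -19.81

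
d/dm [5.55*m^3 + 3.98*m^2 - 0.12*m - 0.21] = 16.65*m^2 + 7.96*m - 0.12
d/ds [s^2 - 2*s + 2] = 2*s - 2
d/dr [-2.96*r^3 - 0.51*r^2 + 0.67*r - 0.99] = -8.88*r^2 - 1.02*r + 0.67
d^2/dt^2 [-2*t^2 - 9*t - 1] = -4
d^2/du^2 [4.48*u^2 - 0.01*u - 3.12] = 8.96000000000000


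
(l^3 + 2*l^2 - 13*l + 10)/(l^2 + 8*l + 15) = (l^2 - 3*l + 2)/(l + 3)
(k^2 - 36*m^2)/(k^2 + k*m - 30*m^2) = (k - 6*m)/(k - 5*m)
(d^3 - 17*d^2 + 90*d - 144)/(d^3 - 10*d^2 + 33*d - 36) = (d^2 - 14*d + 48)/(d^2 - 7*d + 12)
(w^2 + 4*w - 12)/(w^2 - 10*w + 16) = (w + 6)/(w - 8)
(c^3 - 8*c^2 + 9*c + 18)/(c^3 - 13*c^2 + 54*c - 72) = (c + 1)/(c - 4)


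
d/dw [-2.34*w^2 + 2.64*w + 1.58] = 2.64 - 4.68*w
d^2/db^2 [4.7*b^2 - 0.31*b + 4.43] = 9.40000000000000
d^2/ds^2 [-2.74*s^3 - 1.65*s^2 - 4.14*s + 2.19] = -16.44*s - 3.3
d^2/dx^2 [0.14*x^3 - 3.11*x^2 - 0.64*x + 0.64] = 0.84*x - 6.22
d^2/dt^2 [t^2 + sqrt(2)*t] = 2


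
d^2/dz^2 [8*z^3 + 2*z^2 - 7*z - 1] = 48*z + 4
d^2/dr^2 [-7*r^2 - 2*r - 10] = -14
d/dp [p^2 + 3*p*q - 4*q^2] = 2*p + 3*q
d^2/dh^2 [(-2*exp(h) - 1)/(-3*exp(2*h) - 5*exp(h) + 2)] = (18*exp(4*h) + 6*exp(3*h) + 117*exp(2*h) + 69*exp(h) + 18)*exp(h)/(27*exp(6*h) + 135*exp(5*h) + 171*exp(4*h) - 55*exp(3*h) - 114*exp(2*h) + 60*exp(h) - 8)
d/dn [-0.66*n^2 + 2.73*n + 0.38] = 2.73 - 1.32*n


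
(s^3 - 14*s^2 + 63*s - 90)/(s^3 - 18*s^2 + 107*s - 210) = (s - 3)/(s - 7)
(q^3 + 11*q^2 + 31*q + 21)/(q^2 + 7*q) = q + 4 + 3/q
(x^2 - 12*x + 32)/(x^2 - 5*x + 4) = (x - 8)/(x - 1)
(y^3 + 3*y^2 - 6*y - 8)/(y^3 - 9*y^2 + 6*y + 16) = (y + 4)/(y - 8)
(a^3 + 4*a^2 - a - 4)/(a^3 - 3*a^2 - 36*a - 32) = (a - 1)/(a - 8)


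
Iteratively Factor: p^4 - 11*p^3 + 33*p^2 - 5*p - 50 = (p + 1)*(p^3 - 12*p^2 + 45*p - 50) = (p - 5)*(p + 1)*(p^2 - 7*p + 10) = (p - 5)^2*(p + 1)*(p - 2)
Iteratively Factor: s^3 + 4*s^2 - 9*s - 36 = (s + 3)*(s^2 + s - 12) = (s + 3)*(s + 4)*(s - 3)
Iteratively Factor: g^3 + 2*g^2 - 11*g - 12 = (g + 1)*(g^2 + g - 12) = (g - 3)*(g + 1)*(g + 4)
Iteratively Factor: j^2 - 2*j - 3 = (j + 1)*(j - 3)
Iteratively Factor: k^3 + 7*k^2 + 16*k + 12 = (k + 2)*(k^2 + 5*k + 6) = (k + 2)*(k + 3)*(k + 2)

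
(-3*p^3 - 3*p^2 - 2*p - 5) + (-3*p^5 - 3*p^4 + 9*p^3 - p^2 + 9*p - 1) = -3*p^5 - 3*p^4 + 6*p^3 - 4*p^2 + 7*p - 6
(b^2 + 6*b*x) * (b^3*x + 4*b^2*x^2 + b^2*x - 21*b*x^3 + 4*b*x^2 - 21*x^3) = b^5*x + 10*b^4*x^2 + b^4*x + 3*b^3*x^3 + 10*b^3*x^2 - 126*b^2*x^4 + 3*b^2*x^3 - 126*b*x^4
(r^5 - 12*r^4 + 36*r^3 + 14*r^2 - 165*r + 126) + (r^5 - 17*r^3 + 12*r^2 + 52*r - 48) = 2*r^5 - 12*r^4 + 19*r^3 + 26*r^2 - 113*r + 78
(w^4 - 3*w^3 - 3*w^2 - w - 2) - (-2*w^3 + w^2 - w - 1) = w^4 - w^3 - 4*w^2 - 1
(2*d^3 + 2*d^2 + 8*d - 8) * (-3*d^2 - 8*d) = -6*d^5 - 22*d^4 - 40*d^3 - 40*d^2 + 64*d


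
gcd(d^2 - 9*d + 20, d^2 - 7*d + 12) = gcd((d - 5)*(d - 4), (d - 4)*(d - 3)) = d - 4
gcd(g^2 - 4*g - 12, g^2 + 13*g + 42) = 1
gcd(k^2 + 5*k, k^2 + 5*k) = k^2 + 5*k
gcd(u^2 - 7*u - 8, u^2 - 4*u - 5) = u + 1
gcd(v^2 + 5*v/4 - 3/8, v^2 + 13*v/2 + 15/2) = v + 3/2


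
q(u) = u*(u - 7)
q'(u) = 2*u - 7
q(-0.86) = 6.76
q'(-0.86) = -8.72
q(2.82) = -11.79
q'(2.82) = -1.36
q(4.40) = -11.44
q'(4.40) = 1.80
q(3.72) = -12.20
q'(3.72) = 0.44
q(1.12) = -6.59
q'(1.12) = -4.76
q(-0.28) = 2.04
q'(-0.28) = -7.56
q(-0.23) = 1.66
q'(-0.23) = -7.46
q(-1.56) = 13.35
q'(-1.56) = -10.12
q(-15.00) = 330.00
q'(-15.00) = -37.00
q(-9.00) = 144.00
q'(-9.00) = -25.00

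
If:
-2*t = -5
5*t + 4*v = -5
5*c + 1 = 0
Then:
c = -1/5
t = 5/2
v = -35/8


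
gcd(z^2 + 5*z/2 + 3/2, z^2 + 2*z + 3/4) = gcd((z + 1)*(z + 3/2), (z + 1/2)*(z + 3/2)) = z + 3/2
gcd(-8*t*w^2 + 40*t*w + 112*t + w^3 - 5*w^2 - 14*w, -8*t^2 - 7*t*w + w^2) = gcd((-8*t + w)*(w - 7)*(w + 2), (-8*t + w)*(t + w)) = 8*t - w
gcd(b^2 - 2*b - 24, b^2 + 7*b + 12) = b + 4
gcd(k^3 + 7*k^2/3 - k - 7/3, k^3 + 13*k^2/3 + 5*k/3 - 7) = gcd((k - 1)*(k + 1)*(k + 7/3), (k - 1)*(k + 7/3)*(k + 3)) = k^2 + 4*k/3 - 7/3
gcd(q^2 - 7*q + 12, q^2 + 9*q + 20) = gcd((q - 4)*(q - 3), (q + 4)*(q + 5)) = 1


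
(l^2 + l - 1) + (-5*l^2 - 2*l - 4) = -4*l^2 - l - 5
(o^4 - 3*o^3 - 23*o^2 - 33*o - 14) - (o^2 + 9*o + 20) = o^4 - 3*o^3 - 24*o^2 - 42*o - 34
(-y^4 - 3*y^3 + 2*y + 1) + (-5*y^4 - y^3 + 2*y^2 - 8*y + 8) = -6*y^4 - 4*y^3 + 2*y^2 - 6*y + 9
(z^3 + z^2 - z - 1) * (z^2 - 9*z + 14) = z^5 - 8*z^4 + 4*z^3 + 22*z^2 - 5*z - 14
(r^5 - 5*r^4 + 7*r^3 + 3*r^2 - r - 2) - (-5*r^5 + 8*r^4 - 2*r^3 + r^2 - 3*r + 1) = 6*r^5 - 13*r^4 + 9*r^3 + 2*r^2 + 2*r - 3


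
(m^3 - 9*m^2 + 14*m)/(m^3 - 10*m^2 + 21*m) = (m - 2)/(m - 3)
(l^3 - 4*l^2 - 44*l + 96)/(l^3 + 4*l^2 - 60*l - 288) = (l - 2)/(l + 6)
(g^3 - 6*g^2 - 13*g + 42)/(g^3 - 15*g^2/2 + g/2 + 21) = 2*(g + 3)/(2*g + 3)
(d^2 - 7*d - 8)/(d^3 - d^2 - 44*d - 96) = (d + 1)/(d^2 + 7*d + 12)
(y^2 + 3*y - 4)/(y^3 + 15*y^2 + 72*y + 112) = (y - 1)/(y^2 + 11*y + 28)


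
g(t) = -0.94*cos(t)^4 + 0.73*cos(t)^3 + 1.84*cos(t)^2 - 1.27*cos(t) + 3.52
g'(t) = 3.76*sin(t)*cos(t)^3 - 2.19*sin(t)*cos(t)^2 - 3.68*sin(t)*cos(t) + 1.27*sin(t)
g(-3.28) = 4.97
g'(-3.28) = -0.12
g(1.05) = 3.38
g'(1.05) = -0.56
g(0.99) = 3.41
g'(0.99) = -0.66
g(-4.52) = 3.82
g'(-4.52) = 1.83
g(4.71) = 3.52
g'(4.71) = -1.28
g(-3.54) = 5.00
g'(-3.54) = -0.06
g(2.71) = 5.00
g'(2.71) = -0.00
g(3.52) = 5.00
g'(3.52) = 0.08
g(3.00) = 4.97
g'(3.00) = -0.12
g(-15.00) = 4.91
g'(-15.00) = -0.75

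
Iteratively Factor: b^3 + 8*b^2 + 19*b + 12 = (b + 3)*(b^2 + 5*b + 4) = (b + 1)*(b + 3)*(b + 4)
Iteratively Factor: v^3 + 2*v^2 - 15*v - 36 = (v - 4)*(v^2 + 6*v + 9) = (v - 4)*(v + 3)*(v + 3)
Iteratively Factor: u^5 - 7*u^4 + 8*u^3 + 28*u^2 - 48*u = (u)*(u^4 - 7*u^3 + 8*u^2 + 28*u - 48) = u*(u + 2)*(u^3 - 9*u^2 + 26*u - 24) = u*(u - 4)*(u + 2)*(u^2 - 5*u + 6) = u*(u - 4)*(u - 3)*(u + 2)*(u - 2)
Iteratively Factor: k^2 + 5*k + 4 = (k + 1)*(k + 4)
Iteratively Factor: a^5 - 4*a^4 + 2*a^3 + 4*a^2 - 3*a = (a)*(a^4 - 4*a^3 + 2*a^2 + 4*a - 3) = a*(a + 1)*(a^3 - 5*a^2 + 7*a - 3) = a*(a - 3)*(a + 1)*(a^2 - 2*a + 1) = a*(a - 3)*(a - 1)*(a + 1)*(a - 1)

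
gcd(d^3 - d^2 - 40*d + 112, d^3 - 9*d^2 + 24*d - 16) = d^2 - 8*d + 16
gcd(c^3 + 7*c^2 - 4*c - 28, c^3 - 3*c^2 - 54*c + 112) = c^2 + 5*c - 14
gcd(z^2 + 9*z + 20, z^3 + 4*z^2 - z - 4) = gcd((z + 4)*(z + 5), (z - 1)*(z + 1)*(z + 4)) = z + 4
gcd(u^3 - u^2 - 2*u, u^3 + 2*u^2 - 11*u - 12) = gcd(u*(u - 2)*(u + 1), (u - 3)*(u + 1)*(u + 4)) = u + 1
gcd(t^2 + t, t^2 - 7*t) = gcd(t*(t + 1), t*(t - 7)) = t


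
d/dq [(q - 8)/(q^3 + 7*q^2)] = (q*(q + 7) - (q - 8)*(3*q + 14))/(q^3*(q + 7)^2)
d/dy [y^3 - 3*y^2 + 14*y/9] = 3*y^2 - 6*y + 14/9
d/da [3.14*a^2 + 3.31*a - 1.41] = 6.28*a + 3.31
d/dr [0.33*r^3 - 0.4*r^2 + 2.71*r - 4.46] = 0.99*r^2 - 0.8*r + 2.71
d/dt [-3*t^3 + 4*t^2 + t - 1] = -9*t^2 + 8*t + 1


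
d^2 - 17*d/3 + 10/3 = (d - 5)*(d - 2/3)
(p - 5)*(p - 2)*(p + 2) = p^3 - 5*p^2 - 4*p + 20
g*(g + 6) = g^2 + 6*g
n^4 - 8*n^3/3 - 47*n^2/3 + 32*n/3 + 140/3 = (n - 5)*(n - 2)*(n + 2)*(n + 7/3)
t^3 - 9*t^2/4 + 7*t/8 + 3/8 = (t - 3/2)*(t - 1)*(t + 1/4)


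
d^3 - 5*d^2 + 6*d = d*(d - 3)*(d - 2)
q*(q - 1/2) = q^2 - q/2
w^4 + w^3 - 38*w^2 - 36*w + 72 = (w - 6)*(w - 1)*(w + 2)*(w + 6)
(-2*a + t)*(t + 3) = -2*a*t - 6*a + t^2 + 3*t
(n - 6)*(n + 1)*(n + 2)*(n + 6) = n^4 + 3*n^3 - 34*n^2 - 108*n - 72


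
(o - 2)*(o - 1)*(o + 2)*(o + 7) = o^4 + 6*o^3 - 11*o^2 - 24*o + 28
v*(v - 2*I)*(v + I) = v^3 - I*v^2 + 2*v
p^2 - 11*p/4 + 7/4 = (p - 7/4)*(p - 1)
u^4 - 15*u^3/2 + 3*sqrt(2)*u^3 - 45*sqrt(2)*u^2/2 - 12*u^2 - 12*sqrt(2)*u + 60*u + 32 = (u - 8)*(u + 1/2)*(u - sqrt(2))*(u + 4*sqrt(2))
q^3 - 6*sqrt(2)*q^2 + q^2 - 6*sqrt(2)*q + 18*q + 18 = (q + 1)*(q - 3*sqrt(2))^2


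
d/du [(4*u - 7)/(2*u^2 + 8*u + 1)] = 4*(-2*u^2 + 7*u + 15)/(4*u^4 + 32*u^3 + 68*u^2 + 16*u + 1)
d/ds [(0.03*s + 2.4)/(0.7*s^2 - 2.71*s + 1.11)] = (-0.021*s^2 - 3.36*s + 6.5373)/(0.49*s^4 - 3.794*s^3 + 8.8981*s^2 - 6.0162*s + 1.2321)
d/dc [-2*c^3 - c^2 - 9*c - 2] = -6*c^2 - 2*c - 9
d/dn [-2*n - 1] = -2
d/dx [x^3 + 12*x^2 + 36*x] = 3*x^2 + 24*x + 36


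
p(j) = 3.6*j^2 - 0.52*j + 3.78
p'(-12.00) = -86.92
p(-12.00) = 528.42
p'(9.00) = 64.28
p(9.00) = 290.70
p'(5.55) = 39.44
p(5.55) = 111.78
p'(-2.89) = -21.33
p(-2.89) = 35.35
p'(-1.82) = -13.62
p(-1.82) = 16.65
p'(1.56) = 10.71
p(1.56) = 11.73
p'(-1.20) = -9.16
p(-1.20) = 9.59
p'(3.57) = 25.18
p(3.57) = 47.81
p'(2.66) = 18.63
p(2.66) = 27.87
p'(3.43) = 24.18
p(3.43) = 44.35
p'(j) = 7.2*j - 0.52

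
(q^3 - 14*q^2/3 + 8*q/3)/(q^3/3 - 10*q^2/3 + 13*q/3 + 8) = q*(3*q^2 - 14*q + 8)/(q^3 - 10*q^2 + 13*q + 24)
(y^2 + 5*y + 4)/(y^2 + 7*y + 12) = (y + 1)/(y + 3)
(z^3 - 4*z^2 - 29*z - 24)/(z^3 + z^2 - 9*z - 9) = (z - 8)/(z - 3)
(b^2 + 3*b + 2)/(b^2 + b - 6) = (b^2 + 3*b + 2)/(b^2 + b - 6)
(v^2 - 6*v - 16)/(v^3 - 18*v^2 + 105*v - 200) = (v + 2)/(v^2 - 10*v + 25)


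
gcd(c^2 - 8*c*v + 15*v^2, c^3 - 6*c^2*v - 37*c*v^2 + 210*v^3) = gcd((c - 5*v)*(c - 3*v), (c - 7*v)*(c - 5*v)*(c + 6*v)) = -c + 5*v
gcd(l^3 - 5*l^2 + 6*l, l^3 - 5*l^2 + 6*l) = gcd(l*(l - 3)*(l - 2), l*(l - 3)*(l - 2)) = l^3 - 5*l^2 + 6*l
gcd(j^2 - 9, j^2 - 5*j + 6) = j - 3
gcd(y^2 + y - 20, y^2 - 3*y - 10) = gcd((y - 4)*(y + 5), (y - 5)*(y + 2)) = 1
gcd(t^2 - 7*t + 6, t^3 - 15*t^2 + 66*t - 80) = 1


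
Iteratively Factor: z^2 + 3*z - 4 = (z - 1)*(z + 4)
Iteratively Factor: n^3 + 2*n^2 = (n)*(n^2 + 2*n) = n*(n + 2)*(n)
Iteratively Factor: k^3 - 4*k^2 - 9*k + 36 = (k + 3)*(k^2 - 7*k + 12) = (k - 4)*(k + 3)*(k - 3)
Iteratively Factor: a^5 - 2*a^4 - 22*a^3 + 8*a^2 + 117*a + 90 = (a + 2)*(a^4 - 4*a^3 - 14*a^2 + 36*a + 45) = (a + 2)*(a + 3)*(a^3 - 7*a^2 + 7*a + 15) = (a - 3)*(a + 2)*(a + 3)*(a^2 - 4*a - 5) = (a - 3)*(a + 1)*(a + 2)*(a + 3)*(a - 5)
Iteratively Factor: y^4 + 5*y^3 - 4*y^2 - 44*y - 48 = (y + 4)*(y^3 + y^2 - 8*y - 12) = (y - 3)*(y + 4)*(y^2 + 4*y + 4) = (y - 3)*(y + 2)*(y + 4)*(y + 2)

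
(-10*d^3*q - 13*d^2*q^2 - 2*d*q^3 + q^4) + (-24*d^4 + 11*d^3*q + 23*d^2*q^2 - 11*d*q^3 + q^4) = -24*d^4 + d^3*q + 10*d^2*q^2 - 13*d*q^3 + 2*q^4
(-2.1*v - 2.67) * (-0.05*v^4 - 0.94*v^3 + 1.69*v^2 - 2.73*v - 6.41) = 0.105*v^5 + 2.1075*v^4 - 1.0392*v^3 + 1.2207*v^2 + 20.7501*v + 17.1147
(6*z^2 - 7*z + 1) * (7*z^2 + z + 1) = 42*z^4 - 43*z^3 + 6*z^2 - 6*z + 1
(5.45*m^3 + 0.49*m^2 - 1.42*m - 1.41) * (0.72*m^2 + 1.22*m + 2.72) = 3.924*m^5 + 7.0018*m^4 + 14.3994*m^3 - 1.4148*m^2 - 5.5826*m - 3.8352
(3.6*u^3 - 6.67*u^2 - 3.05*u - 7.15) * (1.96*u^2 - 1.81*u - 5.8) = 7.056*u^5 - 19.5892*u^4 - 14.7853*u^3 + 30.1925*u^2 + 30.6315*u + 41.47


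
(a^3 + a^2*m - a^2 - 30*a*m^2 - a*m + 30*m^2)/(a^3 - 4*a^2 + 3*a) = (a^2 + a*m - 30*m^2)/(a*(a - 3))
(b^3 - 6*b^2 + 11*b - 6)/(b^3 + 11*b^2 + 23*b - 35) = (b^2 - 5*b + 6)/(b^2 + 12*b + 35)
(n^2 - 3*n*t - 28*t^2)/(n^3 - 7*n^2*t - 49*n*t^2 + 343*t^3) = (-n - 4*t)/(-n^2 + 49*t^2)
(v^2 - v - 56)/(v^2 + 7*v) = (v - 8)/v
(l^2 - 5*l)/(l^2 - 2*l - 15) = l/(l + 3)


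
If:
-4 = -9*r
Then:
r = 4/9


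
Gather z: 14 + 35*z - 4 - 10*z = 25*z + 10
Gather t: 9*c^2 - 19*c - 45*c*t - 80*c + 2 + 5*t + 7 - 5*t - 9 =9*c^2 - 45*c*t - 99*c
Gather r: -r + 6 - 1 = 5 - r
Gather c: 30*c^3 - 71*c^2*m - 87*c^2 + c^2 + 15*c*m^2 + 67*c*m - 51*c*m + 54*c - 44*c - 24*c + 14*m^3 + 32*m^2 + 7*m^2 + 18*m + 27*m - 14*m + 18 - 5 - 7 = 30*c^3 + c^2*(-71*m - 86) + c*(15*m^2 + 16*m - 14) + 14*m^3 + 39*m^2 + 31*m + 6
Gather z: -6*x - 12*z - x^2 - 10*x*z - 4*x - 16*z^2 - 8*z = -x^2 - 10*x - 16*z^2 + z*(-10*x - 20)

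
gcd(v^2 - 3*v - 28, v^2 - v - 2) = 1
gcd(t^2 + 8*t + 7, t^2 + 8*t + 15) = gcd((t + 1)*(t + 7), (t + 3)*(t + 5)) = 1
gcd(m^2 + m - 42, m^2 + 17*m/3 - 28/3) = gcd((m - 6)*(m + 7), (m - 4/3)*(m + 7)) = m + 7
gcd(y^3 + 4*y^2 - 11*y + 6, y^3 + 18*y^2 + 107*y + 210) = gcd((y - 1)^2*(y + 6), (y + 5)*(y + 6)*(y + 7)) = y + 6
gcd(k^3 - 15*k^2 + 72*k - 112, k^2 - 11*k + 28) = k^2 - 11*k + 28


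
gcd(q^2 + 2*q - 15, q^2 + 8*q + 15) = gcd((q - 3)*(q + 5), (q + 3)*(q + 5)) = q + 5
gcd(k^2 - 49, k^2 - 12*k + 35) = k - 7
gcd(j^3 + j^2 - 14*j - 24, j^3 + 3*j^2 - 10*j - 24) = j + 2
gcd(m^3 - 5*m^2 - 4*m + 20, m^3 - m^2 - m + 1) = 1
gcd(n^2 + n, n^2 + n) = n^2 + n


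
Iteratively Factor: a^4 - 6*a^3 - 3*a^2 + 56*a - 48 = (a - 4)*(a^3 - 2*a^2 - 11*a + 12) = (a - 4)*(a + 3)*(a^2 - 5*a + 4) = (a - 4)*(a - 1)*(a + 3)*(a - 4)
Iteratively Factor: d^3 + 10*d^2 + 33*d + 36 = (d + 3)*(d^2 + 7*d + 12) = (d + 3)*(d + 4)*(d + 3)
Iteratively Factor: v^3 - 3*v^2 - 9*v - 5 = (v + 1)*(v^2 - 4*v - 5) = (v + 1)^2*(v - 5)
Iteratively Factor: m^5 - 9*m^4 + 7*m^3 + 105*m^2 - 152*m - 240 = (m + 1)*(m^4 - 10*m^3 + 17*m^2 + 88*m - 240) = (m - 4)*(m + 1)*(m^3 - 6*m^2 - 7*m + 60) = (m - 4)^2*(m + 1)*(m^2 - 2*m - 15) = (m - 4)^2*(m + 1)*(m + 3)*(m - 5)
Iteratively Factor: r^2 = (r)*(r)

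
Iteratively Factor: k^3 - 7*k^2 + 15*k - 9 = (k - 3)*(k^2 - 4*k + 3) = (k - 3)^2*(k - 1)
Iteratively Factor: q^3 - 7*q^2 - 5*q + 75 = (q - 5)*(q^2 - 2*q - 15) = (q - 5)*(q + 3)*(q - 5)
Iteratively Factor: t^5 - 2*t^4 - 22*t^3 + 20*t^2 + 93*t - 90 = (t + 3)*(t^4 - 5*t^3 - 7*t^2 + 41*t - 30) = (t + 3)^2*(t^3 - 8*t^2 + 17*t - 10) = (t - 1)*(t + 3)^2*(t^2 - 7*t + 10) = (t - 2)*(t - 1)*(t + 3)^2*(t - 5)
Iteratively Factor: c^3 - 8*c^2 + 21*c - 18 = (c - 3)*(c^2 - 5*c + 6) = (c - 3)^2*(c - 2)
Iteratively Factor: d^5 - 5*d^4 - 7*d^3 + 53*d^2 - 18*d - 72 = (d + 3)*(d^4 - 8*d^3 + 17*d^2 + 2*d - 24) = (d + 1)*(d + 3)*(d^3 - 9*d^2 + 26*d - 24) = (d - 2)*(d + 1)*(d + 3)*(d^2 - 7*d + 12) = (d - 3)*(d - 2)*(d + 1)*(d + 3)*(d - 4)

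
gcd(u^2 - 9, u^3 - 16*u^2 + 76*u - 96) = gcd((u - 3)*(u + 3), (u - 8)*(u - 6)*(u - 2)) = 1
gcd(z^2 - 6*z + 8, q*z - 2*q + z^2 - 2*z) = z - 2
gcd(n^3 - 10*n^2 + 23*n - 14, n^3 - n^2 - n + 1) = n - 1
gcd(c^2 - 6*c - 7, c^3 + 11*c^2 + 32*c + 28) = 1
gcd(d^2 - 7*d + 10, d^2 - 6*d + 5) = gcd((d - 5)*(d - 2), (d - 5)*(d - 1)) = d - 5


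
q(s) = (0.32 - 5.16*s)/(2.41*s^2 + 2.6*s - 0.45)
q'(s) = (0.32 - 5.16*s)*(-4.82*s - 2.6)/(2.41*s^2 + 2.6*s - 0.45)^2 - 5.16/(2.41*s^2 + 2.6*s - 0.45)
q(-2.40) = 1.77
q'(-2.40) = 1.49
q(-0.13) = -1.33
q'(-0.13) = 3.40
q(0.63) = -1.37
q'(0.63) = 1.19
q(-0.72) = -3.76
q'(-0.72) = 7.86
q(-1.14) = -22.00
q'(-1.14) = 244.14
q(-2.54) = 1.58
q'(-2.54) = 1.19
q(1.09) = -1.01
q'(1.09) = 0.53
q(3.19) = -0.50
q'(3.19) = 0.12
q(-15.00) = 0.15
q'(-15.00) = 0.01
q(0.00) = -0.71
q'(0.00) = 7.36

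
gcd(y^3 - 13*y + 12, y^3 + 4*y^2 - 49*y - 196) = y + 4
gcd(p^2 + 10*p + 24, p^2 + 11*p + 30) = p + 6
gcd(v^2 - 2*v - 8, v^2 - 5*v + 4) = v - 4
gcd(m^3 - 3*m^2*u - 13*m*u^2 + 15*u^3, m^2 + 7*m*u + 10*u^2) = 1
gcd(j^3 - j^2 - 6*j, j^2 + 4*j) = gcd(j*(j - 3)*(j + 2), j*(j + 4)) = j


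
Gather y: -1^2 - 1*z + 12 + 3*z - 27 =2*z - 16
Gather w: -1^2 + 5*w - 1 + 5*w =10*w - 2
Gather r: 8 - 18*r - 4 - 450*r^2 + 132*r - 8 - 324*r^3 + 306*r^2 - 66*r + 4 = -324*r^3 - 144*r^2 + 48*r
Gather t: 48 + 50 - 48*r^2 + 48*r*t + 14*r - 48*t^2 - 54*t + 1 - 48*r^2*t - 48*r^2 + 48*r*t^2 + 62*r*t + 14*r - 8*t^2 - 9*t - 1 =-96*r^2 + 28*r + t^2*(48*r - 56) + t*(-48*r^2 + 110*r - 63) + 98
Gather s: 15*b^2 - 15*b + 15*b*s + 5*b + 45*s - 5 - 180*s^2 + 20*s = 15*b^2 - 10*b - 180*s^2 + s*(15*b + 65) - 5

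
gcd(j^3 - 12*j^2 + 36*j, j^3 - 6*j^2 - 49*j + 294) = j - 6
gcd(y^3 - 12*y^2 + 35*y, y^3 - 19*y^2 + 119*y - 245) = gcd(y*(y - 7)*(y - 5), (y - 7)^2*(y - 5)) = y^2 - 12*y + 35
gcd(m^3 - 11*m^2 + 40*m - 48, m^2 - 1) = 1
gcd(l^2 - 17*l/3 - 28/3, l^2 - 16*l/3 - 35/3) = l - 7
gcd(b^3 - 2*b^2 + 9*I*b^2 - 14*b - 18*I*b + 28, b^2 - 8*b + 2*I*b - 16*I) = b + 2*I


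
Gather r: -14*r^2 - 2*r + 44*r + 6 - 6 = -14*r^2 + 42*r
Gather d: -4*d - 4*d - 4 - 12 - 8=-8*d - 24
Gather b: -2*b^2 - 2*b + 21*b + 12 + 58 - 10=-2*b^2 + 19*b + 60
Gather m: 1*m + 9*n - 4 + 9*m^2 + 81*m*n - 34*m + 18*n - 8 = 9*m^2 + m*(81*n - 33) + 27*n - 12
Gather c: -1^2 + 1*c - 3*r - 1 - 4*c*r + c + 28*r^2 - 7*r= c*(2 - 4*r) + 28*r^2 - 10*r - 2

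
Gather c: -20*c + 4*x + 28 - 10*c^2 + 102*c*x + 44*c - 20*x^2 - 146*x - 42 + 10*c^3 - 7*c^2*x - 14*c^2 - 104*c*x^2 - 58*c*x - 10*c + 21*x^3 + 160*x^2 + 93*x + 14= 10*c^3 + c^2*(-7*x - 24) + c*(-104*x^2 + 44*x + 14) + 21*x^3 + 140*x^2 - 49*x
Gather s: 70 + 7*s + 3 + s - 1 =8*s + 72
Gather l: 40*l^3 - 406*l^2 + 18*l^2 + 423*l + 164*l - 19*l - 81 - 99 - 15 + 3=40*l^3 - 388*l^2 + 568*l - 192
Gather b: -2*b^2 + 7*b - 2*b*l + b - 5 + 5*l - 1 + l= -2*b^2 + b*(8 - 2*l) + 6*l - 6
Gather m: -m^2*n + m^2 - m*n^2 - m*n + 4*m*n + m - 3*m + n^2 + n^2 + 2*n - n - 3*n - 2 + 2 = m^2*(1 - n) + m*(-n^2 + 3*n - 2) + 2*n^2 - 2*n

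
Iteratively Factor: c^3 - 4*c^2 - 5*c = (c)*(c^2 - 4*c - 5) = c*(c + 1)*(c - 5)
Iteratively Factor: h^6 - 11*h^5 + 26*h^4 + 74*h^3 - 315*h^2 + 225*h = (h - 5)*(h^5 - 6*h^4 - 4*h^3 + 54*h^2 - 45*h) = h*(h - 5)*(h^4 - 6*h^3 - 4*h^2 + 54*h - 45) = h*(h - 5)*(h + 3)*(h^3 - 9*h^2 + 23*h - 15) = h*(h - 5)^2*(h + 3)*(h^2 - 4*h + 3) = h*(h - 5)^2*(h - 1)*(h + 3)*(h - 3)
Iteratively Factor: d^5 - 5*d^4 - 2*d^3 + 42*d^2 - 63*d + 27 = (d - 1)*(d^4 - 4*d^3 - 6*d^2 + 36*d - 27) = (d - 3)*(d - 1)*(d^3 - d^2 - 9*d + 9) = (d - 3)^2*(d - 1)*(d^2 + 2*d - 3) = (d - 3)^2*(d - 1)^2*(d + 3)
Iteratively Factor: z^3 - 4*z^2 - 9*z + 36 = (z + 3)*(z^2 - 7*z + 12) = (z - 4)*(z + 3)*(z - 3)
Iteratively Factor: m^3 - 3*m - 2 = (m - 2)*(m^2 + 2*m + 1) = (m - 2)*(m + 1)*(m + 1)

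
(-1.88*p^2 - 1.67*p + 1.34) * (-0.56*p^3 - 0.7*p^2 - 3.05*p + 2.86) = 1.0528*p^5 + 2.2512*p^4 + 6.1526*p^3 - 1.2213*p^2 - 8.8632*p + 3.8324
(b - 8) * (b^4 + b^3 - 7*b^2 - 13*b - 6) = b^5 - 7*b^4 - 15*b^3 + 43*b^2 + 98*b + 48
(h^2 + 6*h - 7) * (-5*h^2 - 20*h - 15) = -5*h^4 - 50*h^3 - 100*h^2 + 50*h + 105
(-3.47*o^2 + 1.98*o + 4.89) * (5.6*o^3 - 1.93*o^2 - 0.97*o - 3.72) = -19.432*o^5 + 17.7851*o^4 + 26.9285*o^3 + 1.5501*o^2 - 12.1089*o - 18.1908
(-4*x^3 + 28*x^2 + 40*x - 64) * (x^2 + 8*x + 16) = -4*x^5 - 4*x^4 + 200*x^3 + 704*x^2 + 128*x - 1024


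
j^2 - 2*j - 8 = (j - 4)*(j + 2)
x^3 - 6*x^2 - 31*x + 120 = (x - 8)*(x - 3)*(x + 5)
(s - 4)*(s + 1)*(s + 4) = s^3 + s^2 - 16*s - 16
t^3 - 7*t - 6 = (t - 3)*(t + 1)*(t + 2)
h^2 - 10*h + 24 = (h - 6)*(h - 4)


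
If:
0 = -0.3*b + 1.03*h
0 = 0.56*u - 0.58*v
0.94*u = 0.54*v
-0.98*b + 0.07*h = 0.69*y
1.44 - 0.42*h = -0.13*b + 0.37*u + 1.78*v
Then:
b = -187.75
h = -54.68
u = 0.00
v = 0.00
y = 261.11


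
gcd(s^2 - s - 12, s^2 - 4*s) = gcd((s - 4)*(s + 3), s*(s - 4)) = s - 4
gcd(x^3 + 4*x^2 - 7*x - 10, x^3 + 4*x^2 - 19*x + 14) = x - 2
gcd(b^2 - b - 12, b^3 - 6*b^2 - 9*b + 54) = b + 3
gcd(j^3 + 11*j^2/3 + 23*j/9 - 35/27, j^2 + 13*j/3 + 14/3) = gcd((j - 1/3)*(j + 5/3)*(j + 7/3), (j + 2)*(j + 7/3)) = j + 7/3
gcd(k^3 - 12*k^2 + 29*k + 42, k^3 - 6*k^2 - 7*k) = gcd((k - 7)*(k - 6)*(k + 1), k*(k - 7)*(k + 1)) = k^2 - 6*k - 7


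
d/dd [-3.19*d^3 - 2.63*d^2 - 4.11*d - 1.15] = -9.57*d^2 - 5.26*d - 4.11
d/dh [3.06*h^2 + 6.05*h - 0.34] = 6.12*h + 6.05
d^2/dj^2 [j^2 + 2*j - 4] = 2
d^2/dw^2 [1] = 0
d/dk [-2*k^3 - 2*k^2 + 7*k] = -6*k^2 - 4*k + 7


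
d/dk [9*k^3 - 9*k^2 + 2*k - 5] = 27*k^2 - 18*k + 2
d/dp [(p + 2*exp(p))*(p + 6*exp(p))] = 8*p*exp(p) + 2*p + 24*exp(2*p) + 8*exp(p)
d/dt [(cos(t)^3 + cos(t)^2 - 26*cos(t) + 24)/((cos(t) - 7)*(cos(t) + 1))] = (-cos(t)^4 + 12*cos(t)^3 + cos(t)^2 + 62*cos(t) - 326)*sin(t)/((cos(t) - 7)^2*(cos(t) + 1)^2)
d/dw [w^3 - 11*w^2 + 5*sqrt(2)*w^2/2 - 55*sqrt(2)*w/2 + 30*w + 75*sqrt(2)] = 3*w^2 - 22*w + 5*sqrt(2)*w - 55*sqrt(2)/2 + 30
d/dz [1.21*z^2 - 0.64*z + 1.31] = 2.42*z - 0.64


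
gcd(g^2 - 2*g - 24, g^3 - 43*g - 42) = 1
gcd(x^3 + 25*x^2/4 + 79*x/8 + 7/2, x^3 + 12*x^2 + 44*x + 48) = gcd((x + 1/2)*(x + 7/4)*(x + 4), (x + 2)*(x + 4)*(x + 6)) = x + 4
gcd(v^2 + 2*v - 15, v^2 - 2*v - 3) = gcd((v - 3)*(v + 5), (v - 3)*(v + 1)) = v - 3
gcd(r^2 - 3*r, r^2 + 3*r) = r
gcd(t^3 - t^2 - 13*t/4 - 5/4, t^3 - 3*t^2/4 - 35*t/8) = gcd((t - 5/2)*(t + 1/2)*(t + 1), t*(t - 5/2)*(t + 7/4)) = t - 5/2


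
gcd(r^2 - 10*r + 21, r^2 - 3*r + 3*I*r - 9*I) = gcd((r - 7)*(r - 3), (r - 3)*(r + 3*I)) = r - 3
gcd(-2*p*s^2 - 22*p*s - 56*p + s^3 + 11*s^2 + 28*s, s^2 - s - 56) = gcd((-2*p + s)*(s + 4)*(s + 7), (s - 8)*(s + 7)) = s + 7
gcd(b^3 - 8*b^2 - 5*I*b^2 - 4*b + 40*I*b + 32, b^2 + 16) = b - 4*I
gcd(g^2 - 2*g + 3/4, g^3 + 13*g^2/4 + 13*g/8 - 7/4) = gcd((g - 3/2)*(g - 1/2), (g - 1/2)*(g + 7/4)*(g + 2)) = g - 1/2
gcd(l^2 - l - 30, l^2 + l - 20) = l + 5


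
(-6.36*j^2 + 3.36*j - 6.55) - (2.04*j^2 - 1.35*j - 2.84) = -8.4*j^2 + 4.71*j - 3.71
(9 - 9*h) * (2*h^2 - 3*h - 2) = -18*h^3 + 45*h^2 - 9*h - 18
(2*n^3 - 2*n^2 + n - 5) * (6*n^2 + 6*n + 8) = 12*n^5 + 10*n^3 - 40*n^2 - 22*n - 40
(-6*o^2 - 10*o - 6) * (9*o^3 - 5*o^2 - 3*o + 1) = -54*o^5 - 60*o^4 + 14*o^3 + 54*o^2 + 8*o - 6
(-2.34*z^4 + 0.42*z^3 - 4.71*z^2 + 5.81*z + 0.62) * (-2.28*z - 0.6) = 5.3352*z^5 + 0.4464*z^4 + 10.4868*z^3 - 10.4208*z^2 - 4.8996*z - 0.372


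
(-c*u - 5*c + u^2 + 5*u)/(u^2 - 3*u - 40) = (-c + u)/(u - 8)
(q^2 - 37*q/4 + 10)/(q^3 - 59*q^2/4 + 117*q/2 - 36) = (4*q - 5)/(4*q^2 - 27*q + 18)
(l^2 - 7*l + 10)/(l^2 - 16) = (l^2 - 7*l + 10)/(l^2 - 16)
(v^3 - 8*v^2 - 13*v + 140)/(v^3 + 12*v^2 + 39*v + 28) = (v^2 - 12*v + 35)/(v^2 + 8*v + 7)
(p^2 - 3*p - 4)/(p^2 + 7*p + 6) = (p - 4)/(p + 6)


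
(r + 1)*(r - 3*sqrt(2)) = r^2 - 3*sqrt(2)*r + r - 3*sqrt(2)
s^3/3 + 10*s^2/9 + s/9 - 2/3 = (s/3 + 1/3)*(s - 2/3)*(s + 3)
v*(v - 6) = v^2 - 6*v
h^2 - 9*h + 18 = (h - 6)*(h - 3)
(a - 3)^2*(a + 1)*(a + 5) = a^4 - 22*a^2 + 24*a + 45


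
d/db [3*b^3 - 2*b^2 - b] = 9*b^2 - 4*b - 1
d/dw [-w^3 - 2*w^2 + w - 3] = -3*w^2 - 4*w + 1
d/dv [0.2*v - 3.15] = 0.200000000000000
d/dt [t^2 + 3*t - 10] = 2*t + 3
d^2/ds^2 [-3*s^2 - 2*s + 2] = -6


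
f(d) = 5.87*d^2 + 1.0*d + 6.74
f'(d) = 11.74*d + 1.0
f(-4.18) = 105.12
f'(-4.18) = -48.07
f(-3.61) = 79.63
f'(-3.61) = -41.38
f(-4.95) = 145.62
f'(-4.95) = -57.11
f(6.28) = 244.52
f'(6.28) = 74.73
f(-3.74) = 85.11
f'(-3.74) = -42.91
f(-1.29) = 15.22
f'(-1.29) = -14.14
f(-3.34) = 68.88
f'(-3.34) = -38.21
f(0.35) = 7.81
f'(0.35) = 5.11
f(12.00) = 864.02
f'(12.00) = 141.88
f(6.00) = 224.06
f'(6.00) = 71.44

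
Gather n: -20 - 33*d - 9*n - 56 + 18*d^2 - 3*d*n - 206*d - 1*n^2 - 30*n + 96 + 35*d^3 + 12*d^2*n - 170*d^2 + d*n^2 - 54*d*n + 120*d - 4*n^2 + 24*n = 35*d^3 - 152*d^2 - 119*d + n^2*(d - 5) + n*(12*d^2 - 57*d - 15) + 20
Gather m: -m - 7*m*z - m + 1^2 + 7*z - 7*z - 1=m*(-7*z - 2)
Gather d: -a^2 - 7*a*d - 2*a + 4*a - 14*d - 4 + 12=-a^2 + 2*a + d*(-7*a - 14) + 8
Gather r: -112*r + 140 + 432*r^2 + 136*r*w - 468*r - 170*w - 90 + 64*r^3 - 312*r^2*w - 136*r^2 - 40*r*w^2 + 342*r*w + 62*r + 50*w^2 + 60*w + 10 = 64*r^3 + r^2*(296 - 312*w) + r*(-40*w^2 + 478*w - 518) + 50*w^2 - 110*w + 60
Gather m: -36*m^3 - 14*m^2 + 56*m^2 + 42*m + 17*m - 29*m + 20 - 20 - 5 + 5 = -36*m^3 + 42*m^2 + 30*m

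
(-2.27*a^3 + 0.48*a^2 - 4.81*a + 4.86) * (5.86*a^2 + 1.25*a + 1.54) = -13.3022*a^5 - 0.0246999999999997*a^4 - 31.0824*a^3 + 23.2063*a^2 - 1.3324*a + 7.4844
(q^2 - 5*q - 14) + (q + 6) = q^2 - 4*q - 8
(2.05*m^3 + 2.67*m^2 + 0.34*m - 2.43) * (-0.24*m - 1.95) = -0.492*m^4 - 4.6383*m^3 - 5.2881*m^2 - 0.0798*m + 4.7385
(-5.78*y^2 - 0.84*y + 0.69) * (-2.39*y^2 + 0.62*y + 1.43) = 13.8142*y^4 - 1.576*y^3 - 10.4353*y^2 - 0.7734*y + 0.9867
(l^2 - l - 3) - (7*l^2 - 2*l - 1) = -6*l^2 + l - 2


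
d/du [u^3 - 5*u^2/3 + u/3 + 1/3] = 3*u^2 - 10*u/3 + 1/3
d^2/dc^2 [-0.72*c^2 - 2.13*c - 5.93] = -1.44000000000000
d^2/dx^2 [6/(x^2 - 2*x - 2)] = 12*(x^2 - 2*x - 4*(x - 1)^2 - 2)/(-x^2 + 2*x + 2)^3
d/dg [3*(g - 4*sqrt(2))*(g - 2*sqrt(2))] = 6*g - 18*sqrt(2)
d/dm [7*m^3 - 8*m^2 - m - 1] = 21*m^2 - 16*m - 1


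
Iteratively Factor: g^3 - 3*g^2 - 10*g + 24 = (g - 2)*(g^2 - g - 12) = (g - 2)*(g + 3)*(g - 4)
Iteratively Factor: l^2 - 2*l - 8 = (l + 2)*(l - 4)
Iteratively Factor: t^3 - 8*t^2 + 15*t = (t - 3)*(t^2 - 5*t) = t*(t - 3)*(t - 5)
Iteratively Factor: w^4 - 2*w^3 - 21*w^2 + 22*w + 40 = (w + 4)*(w^3 - 6*w^2 + 3*w + 10) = (w + 1)*(w + 4)*(w^2 - 7*w + 10) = (w - 5)*(w + 1)*(w + 4)*(w - 2)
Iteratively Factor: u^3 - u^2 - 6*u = (u + 2)*(u^2 - 3*u) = (u - 3)*(u + 2)*(u)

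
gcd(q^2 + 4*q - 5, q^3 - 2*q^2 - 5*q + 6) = q - 1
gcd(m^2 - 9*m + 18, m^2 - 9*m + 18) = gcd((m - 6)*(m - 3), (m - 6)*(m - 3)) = m^2 - 9*m + 18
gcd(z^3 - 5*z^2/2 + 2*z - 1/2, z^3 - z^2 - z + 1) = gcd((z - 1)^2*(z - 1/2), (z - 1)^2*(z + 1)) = z^2 - 2*z + 1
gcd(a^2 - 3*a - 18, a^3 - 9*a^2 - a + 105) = a + 3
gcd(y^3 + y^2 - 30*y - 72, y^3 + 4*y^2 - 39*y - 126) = y^2 - 3*y - 18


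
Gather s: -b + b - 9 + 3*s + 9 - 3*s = 0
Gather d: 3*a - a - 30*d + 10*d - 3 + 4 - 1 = 2*a - 20*d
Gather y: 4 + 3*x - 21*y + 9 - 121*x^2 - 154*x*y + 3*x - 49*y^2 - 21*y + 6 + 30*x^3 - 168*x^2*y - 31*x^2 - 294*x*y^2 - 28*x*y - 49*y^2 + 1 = 30*x^3 - 152*x^2 + 6*x + y^2*(-294*x - 98) + y*(-168*x^2 - 182*x - 42) + 20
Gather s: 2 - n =2 - n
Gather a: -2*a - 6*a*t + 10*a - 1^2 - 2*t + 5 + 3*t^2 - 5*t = a*(8 - 6*t) + 3*t^2 - 7*t + 4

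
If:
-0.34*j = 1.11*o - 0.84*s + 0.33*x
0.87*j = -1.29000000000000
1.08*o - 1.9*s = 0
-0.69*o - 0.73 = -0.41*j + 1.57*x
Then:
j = -1.48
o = 1.61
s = 0.92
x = -1.56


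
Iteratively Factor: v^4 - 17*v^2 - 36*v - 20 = (v - 5)*(v^3 + 5*v^2 + 8*v + 4) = (v - 5)*(v + 2)*(v^2 + 3*v + 2) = (v - 5)*(v + 1)*(v + 2)*(v + 2)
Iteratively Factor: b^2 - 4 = (b - 2)*(b + 2)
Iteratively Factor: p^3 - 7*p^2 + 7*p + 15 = (p - 5)*(p^2 - 2*p - 3) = (p - 5)*(p - 3)*(p + 1)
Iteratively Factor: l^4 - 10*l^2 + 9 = (l + 3)*(l^3 - 3*l^2 - l + 3) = (l - 1)*(l + 3)*(l^2 - 2*l - 3) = (l - 3)*(l - 1)*(l + 3)*(l + 1)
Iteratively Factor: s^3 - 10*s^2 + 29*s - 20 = (s - 4)*(s^2 - 6*s + 5) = (s - 4)*(s - 1)*(s - 5)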